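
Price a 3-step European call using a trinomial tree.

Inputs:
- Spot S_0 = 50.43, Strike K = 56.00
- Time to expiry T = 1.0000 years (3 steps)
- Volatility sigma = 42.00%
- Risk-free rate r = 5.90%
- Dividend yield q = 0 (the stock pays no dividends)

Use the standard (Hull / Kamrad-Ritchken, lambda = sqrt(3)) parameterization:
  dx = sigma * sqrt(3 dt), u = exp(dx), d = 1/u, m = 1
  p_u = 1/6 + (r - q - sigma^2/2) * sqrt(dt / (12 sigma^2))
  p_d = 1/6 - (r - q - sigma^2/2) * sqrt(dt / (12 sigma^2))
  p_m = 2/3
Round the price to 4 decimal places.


dt = T/N = 0.333333; dx = sigma*sqrt(3*dt) = 0.420000
u = exp(dx) = 1.521962; d = 1/u = 0.657047
p_u = 0.155079, p_m = 0.666667, p_d = 0.178254
Discount per step: exp(-r*dt) = 0.980525
Stock lattice S(k, j) with j the centered position index:
  k=0: S(0,+0) = 50.4300
  k=1: S(1,-1) = 33.1349; S(1,+0) = 50.4300; S(1,+1) = 76.7525
  k=2: S(2,-2) = 21.7712; S(2,-1) = 33.1349; S(2,+0) = 50.4300; S(2,+1) = 76.7525; S(2,+2) = 116.8144
  k=3: S(3,-3) = 14.3047; S(3,-2) = 21.7712; S(3,-1) = 33.1349; S(3,+0) = 50.4300; S(3,+1) = 76.7525; S(3,+2) = 116.8144; S(3,+3) = 177.7870
Terminal payoffs V(N, j) = max(S_T - K, 0):
  V(3,-3) = 0.000000; V(3,-2) = 0.000000; V(3,-1) = 0.000000; V(3,+0) = 0.000000; V(3,+1) = 20.752521; V(3,+2) = 60.814387; V(3,+3) = 121.787006
Backward induction: V(k, j) = exp(-r*dt) * [p_u * V(k+1, j+1) + p_m * V(k+1, j) + p_d * V(k+1, j-1)]
  V(2,-2) = exp(-r*dt) * [p_u*0.000000 + p_m*0.000000 + p_d*0.000000] = 0.000000
  V(2,-1) = exp(-r*dt) * [p_u*0.000000 + p_m*0.000000 + p_d*0.000000] = 0.000000
  V(2,+0) = exp(-r*dt) * [p_u*20.752521 + p_m*0.000000 + p_d*0.000000] = 3.155613
  V(2,+1) = exp(-r*dt) * [p_u*60.814387 + p_m*20.752521 + p_d*0.000000] = 22.812975
  V(2,+2) = exp(-r*dt) * [p_u*121.787006 + p_m*60.814387 + p_d*20.752521] = 61.899391
  V(1,-1) = exp(-r*dt) * [p_u*3.155613 + p_m*0.000000 + p_d*0.000000] = 0.479840
  V(1,+0) = exp(-r*dt) * [p_u*22.812975 + p_m*3.155613 + p_d*0.000000] = 5.531697
  V(1,+1) = exp(-r*dt) * [p_u*61.899391 + p_m*22.812975 + p_d*3.155613] = 24.876390
  V(0,+0) = exp(-r*dt) * [p_u*24.876390 + p_m*5.531697 + p_d*0.479840] = 7.482533

Answer: Price = V(0,0) = 7.4825


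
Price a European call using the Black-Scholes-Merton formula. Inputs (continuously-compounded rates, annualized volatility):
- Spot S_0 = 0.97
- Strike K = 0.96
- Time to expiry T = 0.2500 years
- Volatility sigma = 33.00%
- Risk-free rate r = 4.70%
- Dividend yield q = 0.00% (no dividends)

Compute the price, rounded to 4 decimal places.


d1 = (ln(S/K) + (r - q + 0.5*sigma^2) * T) / (sigma * sqrt(T)) = 0.21651689
d2 = d1 - sigma * sqrt(T) = 0.05151689
exp(-rT) = 0.98831876; exp(-qT) = 1.00000000
C = S_0 * exp(-qT) * N(d1) - K * exp(-rT) * N(d2)
N(d1) = 0.58570757; N(d2) = 0.52054318
C = 0.9700 * 1.00000000 * 0.58570757 - 0.9600 * 0.98831876 * 0.52054318 = 0.0743

Answer: Price = 0.0743


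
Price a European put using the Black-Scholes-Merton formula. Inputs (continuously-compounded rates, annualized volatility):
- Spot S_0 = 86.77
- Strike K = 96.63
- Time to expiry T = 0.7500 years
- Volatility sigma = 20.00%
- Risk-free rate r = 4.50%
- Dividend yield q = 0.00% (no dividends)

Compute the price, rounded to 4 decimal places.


Answer: Price = 10.0999

Derivation:
d1 = (ln(S/K) + (r - q + 0.5*sigma^2) * T) / (sigma * sqrt(T)) = -0.33993409
d2 = d1 - sigma * sqrt(T) = -0.51313917
exp(-rT) = 0.96681318; exp(-qT) = 1.00000000
P = K * exp(-rT) * N(-d2) - S_0 * exp(-qT) * N(-d1)
N(-d1) = 0.63304692; N(-d2) = 0.69607301
P = 96.6300 * 0.96681318 * 0.69607301 - 86.7700 * 1.00000000 * 0.63304692 = 10.0999


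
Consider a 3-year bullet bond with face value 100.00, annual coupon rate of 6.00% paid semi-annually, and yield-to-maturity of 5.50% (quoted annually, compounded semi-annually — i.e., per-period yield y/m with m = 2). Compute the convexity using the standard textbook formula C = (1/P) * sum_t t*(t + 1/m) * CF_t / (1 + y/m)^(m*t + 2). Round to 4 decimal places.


Answer: Convexity = 9.0281

Derivation:
Coupon per period c = face * coupon_rate / m = 3.000000
Periods per year m = 2; per-period yield y/m = 0.027500
Number of cashflows N = 6
Cashflows (t years, CF_t, discount factor 1/(1+y/m)^(m*t), PV):
  t = 0.5000: CF_t = 3.000000, DF = 0.973236, PV = 2.919708
  t = 1.0000: CF_t = 3.000000, DF = 0.947188, PV = 2.841565
  t = 1.5000: CF_t = 3.000000, DF = 0.921838, PV = 2.765513
  t = 2.0000: CF_t = 3.000000, DF = 0.897166, PV = 2.691497
  t = 2.5000: CF_t = 3.000000, DF = 0.873154, PV = 2.619462
  t = 3.0000: CF_t = 103.000000, DF = 0.849785, PV = 87.527846
Price P = sum_t PV_t = 101.365592
Convexity numerator sum_t t*(t + 1/m) * CF_t / (1+y/m)^(m*t + 2):
  t = 0.5000: term = 1.382757
  t = 1.0000: term = 4.037246
  t = 1.5000: term = 7.858386
  t = 2.0000: term = 12.746774
  t = 2.5000: term = 18.608429
  t = 3.0000: term = 870.506222
Convexity = (1/P) * sum = 915.139813 / 101.365592 = 9.028111


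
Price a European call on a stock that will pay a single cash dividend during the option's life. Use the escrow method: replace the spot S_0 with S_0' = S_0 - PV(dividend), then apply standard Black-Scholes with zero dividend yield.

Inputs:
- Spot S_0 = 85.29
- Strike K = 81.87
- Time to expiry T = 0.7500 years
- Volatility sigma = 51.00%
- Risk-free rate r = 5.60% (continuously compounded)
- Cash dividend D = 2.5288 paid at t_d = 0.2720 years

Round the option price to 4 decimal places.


PV(D) = D * exp(-r * t_d) = 2.5288 * 0.98488342 = 2.49057319
S_0' = S_0 - PV(D) = 85.2900 - 2.49057319 = 82.79942681
d1 = (ln(S_0'/K) + (r + sigma^2/2)*T) / (sigma*sqrt(T)) = 0.34148800
d2 = d1 - sigma*sqrt(T) = -0.10018495
exp(-rT) = 0.95886978
N(d1) = 0.63363188; N(d2) = 0.46009875
C = S_0' * N(d1) - K * exp(-rT) * N(d2) = 82.79942681 * 0.63363188 - 81.8700 * 0.95886978 * 0.46009875 = 16.3454

Answer: Price = 16.3454


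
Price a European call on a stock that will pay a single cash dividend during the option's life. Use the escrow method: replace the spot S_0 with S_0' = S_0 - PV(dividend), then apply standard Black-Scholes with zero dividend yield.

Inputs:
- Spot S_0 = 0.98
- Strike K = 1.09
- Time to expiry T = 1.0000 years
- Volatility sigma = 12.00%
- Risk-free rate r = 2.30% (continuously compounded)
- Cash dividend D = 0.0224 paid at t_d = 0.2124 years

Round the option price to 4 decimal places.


Answer: Price = 0.0125

Derivation:
PV(D) = D * exp(-r * t_d) = 0.0224 * 0.99512671 = 0.02229084
S_0' = S_0 - PV(D) = 0.9800 - 0.02229084 = 0.95770916
d1 = (ln(S_0'/K) + (r + sigma^2/2)*T) / (sigma*sqrt(T)) = -0.82657360
d2 = d1 - sigma*sqrt(T) = -0.94657360
exp(-rT) = 0.97726248
N(d1) = 0.20423939; N(d2) = 0.17192805
C = S_0' * N(d1) - K * exp(-rT) * N(d2) = 0.95770916 * 0.20423939 - 1.0900 * 0.97726248 * 0.17192805 = 0.0125


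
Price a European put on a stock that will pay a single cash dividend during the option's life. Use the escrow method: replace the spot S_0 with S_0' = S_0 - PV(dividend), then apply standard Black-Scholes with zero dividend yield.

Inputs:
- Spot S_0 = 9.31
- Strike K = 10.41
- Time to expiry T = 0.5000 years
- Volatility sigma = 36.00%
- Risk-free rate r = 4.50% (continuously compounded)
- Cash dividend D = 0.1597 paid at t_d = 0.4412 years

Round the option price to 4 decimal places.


Answer: Price = 1.5748

Derivation:
PV(D) = D * exp(-r * t_d) = 0.1597 * 0.98034179 = 0.15656058
S_0' = S_0 - PV(D) = 9.3100 - 0.15656058 = 9.15343942
d1 = (ln(S_0'/K) + (r + sigma^2/2)*T) / (sigma*sqrt(T)) = -0.28966701
d2 = d1 - sigma*sqrt(T) = -0.54422545
exp(-rT) = 0.97775124
N(-d1) = 0.61396450; N(-d2) = 0.70685683
P = K * exp(-rT) * N(-d2) - S_0' * N(-d1) = 10.4100 * 0.97775124 * 0.70685683 - 9.15343942 * 0.61396450 = 1.5748


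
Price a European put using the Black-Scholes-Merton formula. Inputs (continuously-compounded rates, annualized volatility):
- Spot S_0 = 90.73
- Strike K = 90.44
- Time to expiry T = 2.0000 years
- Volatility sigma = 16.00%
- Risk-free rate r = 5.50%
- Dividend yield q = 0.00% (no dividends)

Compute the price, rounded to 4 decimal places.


Answer: Price = 3.8231

Derivation:
d1 = (ln(S/K) + (r - q + 0.5*sigma^2) * T) / (sigma * sqrt(T)) = 0.61342139
d2 = d1 - sigma * sqrt(T) = 0.38714722
exp(-rT) = 0.89583414; exp(-qT) = 1.00000000
P = K * exp(-rT) * N(-d2) - S_0 * exp(-qT) * N(-d1)
N(-d1) = 0.26979887; N(-d2) = 0.34932361
P = 90.4400 * 0.89583414 * 0.34932361 - 90.7300 * 1.00000000 * 0.26979887 = 3.8231


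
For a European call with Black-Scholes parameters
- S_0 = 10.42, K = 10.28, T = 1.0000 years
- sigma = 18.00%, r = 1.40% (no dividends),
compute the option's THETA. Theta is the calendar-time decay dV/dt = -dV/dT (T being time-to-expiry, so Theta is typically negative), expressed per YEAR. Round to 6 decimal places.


Answer: Theta = -0.437770

Derivation:
d1 = 0.2429265350; d2 = 0.0629265350
phi(d1) = 0.3873428023; exp(-qT) = 1.0000000000; exp(-rT) = 0.9860975443
Theta = -S*exp(-qT)*phi(d1)*sigma/(2*sqrt(T)) - r*K*exp(-rT)*N(d2) + q*S*exp(-qT)*N(d1)
N(d1) = 0.5959688454; N(d2) = 0.5250874976; sqrt(T) = 1.0000000000
Term 1 = -10.4200 * 1.0000000000 * 0.3873428023 * 0.1800 / (2 * 1.0000000000) = -0.3632500800
Term 2 = -0.0140 * 10.2800 * 0.9860975443 * 0.5250874976 = -0.0745199758
Term 3 = 0 (no dividend yield, q = 0)
Theta = -0.3632500800 + (-0.0745199758) + (0.0000000000) = -0.437770


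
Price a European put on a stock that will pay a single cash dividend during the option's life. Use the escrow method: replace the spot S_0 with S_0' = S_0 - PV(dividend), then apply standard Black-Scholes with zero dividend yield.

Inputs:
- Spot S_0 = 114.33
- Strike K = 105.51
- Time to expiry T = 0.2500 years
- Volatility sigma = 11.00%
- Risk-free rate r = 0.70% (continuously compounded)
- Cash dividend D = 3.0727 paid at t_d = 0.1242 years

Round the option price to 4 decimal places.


PV(D) = D * exp(-r * t_d) = 3.0727 * 0.99913098 = 3.07002976
S_0' = S_0 - PV(D) = 114.3300 - 3.07002976 = 111.25997024
d1 = (ln(S_0'/K) + (r + sigma^2/2)*T) / (sigma*sqrt(T)) = 1.02411458
d2 = d1 - sigma*sqrt(T) = 0.96911458
exp(-rT) = 0.99825153
N(-d1) = 0.15289058; N(-d2) = 0.16624401
P = K * exp(-rT) * N(-d2) - S_0' * N(-d1) = 105.5100 * 0.99825153 * 0.16624401 - 111.25997024 * 0.15289058 = 0.4991

Answer: Price = 0.4991


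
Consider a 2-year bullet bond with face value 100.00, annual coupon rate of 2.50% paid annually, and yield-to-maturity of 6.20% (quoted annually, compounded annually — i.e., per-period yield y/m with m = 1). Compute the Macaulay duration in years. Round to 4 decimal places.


Coupon per period c = face * coupon_rate / m = 2.500000
Periods per year m = 1; per-period yield y/m = 0.062000
Number of cashflows N = 2
Cashflows (t years, CF_t, discount factor 1/(1+y/m)^(m*t), PV):
  t = 1.0000: CF_t = 2.500000, DF = 0.941620, PV = 2.354049
  t = 2.0000: CF_t = 102.500000, DF = 0.886647, PV = 90.881363
Price P = sum_t PV_t = 93.235412
Macaulay numerator sum_t t * PV_t:
  t * PV_t at t = 1.0000: 2.354049
  t * PV_t at t = 2.0000: 181.762726
Macaulay duration D = (sum_t t * PV_t) / P = 184.116775 / 93.235412 = 1.974752

Answer: Macaulay duration = 1.9748 years


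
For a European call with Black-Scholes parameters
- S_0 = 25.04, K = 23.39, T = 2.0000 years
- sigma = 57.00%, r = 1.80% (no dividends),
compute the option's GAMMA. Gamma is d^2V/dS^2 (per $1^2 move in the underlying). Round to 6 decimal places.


d1 = 0.5322727261; d2 = -0.2738290045
phi(d1) = 0.3462495017; exp(-qT) = 1.0000000000; exp(-rT) = 0.9646402935
Gamma = exp(-qT) * phi(d1) / (S * sigma * sqrt(T)) = 1.0000000000 * 0.3462495017 / (25.0400 * 0.5700 * 1.4142135624) = 0.017154

Answer: Gamma = 0.017154


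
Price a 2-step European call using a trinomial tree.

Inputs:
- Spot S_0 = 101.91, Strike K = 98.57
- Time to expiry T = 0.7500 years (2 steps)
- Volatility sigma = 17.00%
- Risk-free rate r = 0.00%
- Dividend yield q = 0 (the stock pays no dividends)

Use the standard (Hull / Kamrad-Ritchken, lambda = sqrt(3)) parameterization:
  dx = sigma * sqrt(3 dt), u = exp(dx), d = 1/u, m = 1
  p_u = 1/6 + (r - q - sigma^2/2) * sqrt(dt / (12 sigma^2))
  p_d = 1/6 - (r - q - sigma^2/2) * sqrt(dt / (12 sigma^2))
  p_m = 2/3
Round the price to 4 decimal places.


Answer: Price = V(0,0) = 7.5095

Derivation:
dt = T/N = 0.375000; dx = sigma*sqrt(3*dt) = 0.180312
u = exp(dx) = 1.197591; d = 1/u = 0.835009
p_u = 0.151641, p_m = 0.666667, p_d = 0.181693
Discount per step: exp(-r*dt) = 1.000000
Stock lattice S(k, j) with j the centered position index:
  k=0: S(0,+0) = 101.9100
  k=1: S(1,-1) = 85.0958; S(1,+0) = 101.9100; S(1,+1) = 122.0465
  k=2: S(2,-2) = 71.0558; S(2,-1) = 85.0958; S(2,+0) = 101.9100; S(2,+1) = 122.0465; S(2,+2) = 146.1618
Terminal payoffs V(N, j) = max(S_T - K, 0):
  V(2,-2) = 0.000000; V(2,-1) = 0.000000; V(2,+0) = 3.340000; V(2,+1) = 23.476522; V(2,+2) = 47.591844
Backward induction: V(k, j) = exp(-r*dt) * [p_u * V(k+1, j+1) + p_m * V(k+1, j) + p_d * V(k+1, j-1)]
  V(1,-1) = exp(-r*dt) * [p_u*3.340000 + p_m*0.000000 + p_d*0.000000] = 0.506480
  V(1,+0) = exp(-r*dt) * [p_u*23.476522 + p_m*3.340000 + p_d*0.000000] = 5.786662
  V(1,+1) = exp(-r*dt) * [p_u*47.591844 + p_m*23.476522 + p_d*3.340000] = 23.474726
  V(0,+0) = exp(-r*dt) * [p_u*23.474726 + p_m*5.786662 + p_d*0.506480] = 7.509521


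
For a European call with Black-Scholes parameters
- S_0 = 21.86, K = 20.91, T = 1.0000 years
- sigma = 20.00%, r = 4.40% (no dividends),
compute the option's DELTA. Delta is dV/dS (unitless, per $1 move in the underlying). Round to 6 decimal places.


Answer: Delta = 0.706144

Derivation:
d1 = 0.5421548465; d2 = 0.3421548465
phi(d1) = 0.3444161990; exp(-qT) = 1.0000000000; exp(-rT) = 0.9569539575
N(d1) = 0.7061440810
Delta = exp(-qT) * N(d1) = 1.0000000000 * 0.7061440810 = 0.706144


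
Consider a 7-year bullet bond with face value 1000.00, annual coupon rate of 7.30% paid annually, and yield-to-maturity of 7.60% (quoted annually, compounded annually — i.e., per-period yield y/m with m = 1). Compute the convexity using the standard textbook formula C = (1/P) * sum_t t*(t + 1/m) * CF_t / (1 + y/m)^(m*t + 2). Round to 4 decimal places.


Coupon per period c = face * coupon_rate / m = 73.000000
Periods per year m = 1; per-period yield y/m = 0.076000
Number of cashflows N = 7
Cashflows (t years, CF_t, discount factor 1/(1+y/m)^(m*t), PV):
  t = 1.0000: CF_t = 73.000000, DF = 0.929368, PV = 67.843866
  t = 2.0000: CF_t = 73.000000, DF = 0.863725, PV = 63.051920
  t = 3.0000: CF_t = 73.000000, DF = 0.802718, PV = 58.598439
  t = 4.0000: CF_t = 73.000000, DF = 0.746021, PV = 54.459516
  t = 5.0000: CF_t = 73.000000, DF = 0.693328, PV = 50.612933
  t = 6.0000: CF_t = 73.000000, DF = 0.644357, PV = 47.038042
  t = 7.0000: CF_t = 1073.000000, DF = 0.598845, PV = 642.560201
Price P = sum_t PV_t = 984.164916
Convexity numerator sum_t t*(t + 1/m) * CF_t / (1+y/m)^(m*t + 2):
  t = 1.0000: term = 117.196878
  t = 2.0000: term = 326.757094
  t = 3.0000: term = 607.355194
  t = 4.0000: term = 940.760833
  t = 5.0000: term = 1311.469562
  t = 6.0000: term = 1706.373036
  t = 7.0000: term = 31079.734989
Convexity = (1/P) * sum = 36089.647586 / 984.164916 = 36.670325

Answer: Convexity = 36.6703


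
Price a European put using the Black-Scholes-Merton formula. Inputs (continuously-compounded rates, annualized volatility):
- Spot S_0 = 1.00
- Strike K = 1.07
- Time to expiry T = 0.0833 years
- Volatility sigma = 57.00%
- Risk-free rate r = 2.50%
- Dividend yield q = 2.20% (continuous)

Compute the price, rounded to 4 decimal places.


d1 = (ln(S/K) + (r - q + 0.5*sigma^2) * T) / (sigma * sqrt(T)) = -0.32749399
d2 = d1 - sigma * sqrt(T) = -0.49200591
exp(-rT) = 0.99791967; exp(-qT) = 0.99816908
P = K * exp(-rT) * N(-d2) - S_0 * exp(-qT) * N(-d1)
N(-d1) = 0.62835286; N(-d2) = 0.68864242
P = 1.0700 * 0.99791967 * 0.68864242 - 1.0000 * 0.99816908 * 0.62835286 = 0.1081

Answer: Price = 0.1081


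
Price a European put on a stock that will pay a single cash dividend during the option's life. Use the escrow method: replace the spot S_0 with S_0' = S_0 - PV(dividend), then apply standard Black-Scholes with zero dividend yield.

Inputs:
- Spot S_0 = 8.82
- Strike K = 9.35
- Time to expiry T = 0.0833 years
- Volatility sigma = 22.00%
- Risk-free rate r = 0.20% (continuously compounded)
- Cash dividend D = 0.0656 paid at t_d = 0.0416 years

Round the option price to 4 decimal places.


PV(D) = D * exp(-r * t_d) = 0.0656 * 0.99991680 = 0.06559454
S_0' = S_0 - PV(D) = 8.8200 - 0.06559454 = 8.75440546
d1 = (ln(S_0'/K) + (r + sigma^2/2)*T) / (sigma*sqrt(T)) = -1.00222065
d2 = d1 - sigma*sqrt(T) = -1.06571648
exp(-rT) = 0.99983341
N(-d1) = 0.84188148; N(-d2) = 0.85672409
P = K * exp(-rT) * N(-d2) - S_0' * N(-d1) = 9.3500 * 0.99983341 * 0.85672409 - 8.75440546 * 0.84188148 = 0.6389

Answer: Price = 0.6389


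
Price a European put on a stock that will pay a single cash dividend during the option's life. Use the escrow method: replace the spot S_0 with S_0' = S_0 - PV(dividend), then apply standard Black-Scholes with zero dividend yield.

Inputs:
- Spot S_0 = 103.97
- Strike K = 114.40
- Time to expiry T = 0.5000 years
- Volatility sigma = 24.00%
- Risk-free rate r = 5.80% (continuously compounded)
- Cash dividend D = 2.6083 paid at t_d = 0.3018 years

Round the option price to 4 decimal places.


PV(D) = D * exp(-r * t_d) = 2.6083 * 0.98264791 = 2.56304055
S_0' = S_0 - PV(D) = 103.9700 - 2.56304055 = 101.40695945
d1 = (ln(S_0'/K) + (r + sigma^2/2)*T) / (sigma*sqrt(T)) = -0.45466587
d2 = d1 - sigma*sqrt(T) = -0.62437150
exp(-rT) = 0.97141646
N(-d1) = 0.67532518; N(-d2) = 0.73380818
P = K * exp(-rT) * N(-d2) - S_0' * N(-d1) = 114.4000 * 0.97141646 * 0.73380818 - 101.40695945 * 0.67532518 = 13.0655

Answer: Price = 13.0655


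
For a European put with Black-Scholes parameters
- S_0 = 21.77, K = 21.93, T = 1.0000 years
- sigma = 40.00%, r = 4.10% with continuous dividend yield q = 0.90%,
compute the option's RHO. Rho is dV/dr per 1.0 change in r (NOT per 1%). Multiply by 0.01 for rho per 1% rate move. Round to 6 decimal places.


d1 = 0.2616932820; d2 = -0.1383067180
phi(d1) = 0.3855130555; exp(-qT) = 0.9910403788; exp(-rT) = 0.9598291299
N(-d2) = 0.5550009918
Rho = -K*T*exp(-rT)*N(-d2) = -21.9300 * 1.0000 * 0.9598291299 * 0.5550009918 = -11.682245

Answer: Rho = -11.682245


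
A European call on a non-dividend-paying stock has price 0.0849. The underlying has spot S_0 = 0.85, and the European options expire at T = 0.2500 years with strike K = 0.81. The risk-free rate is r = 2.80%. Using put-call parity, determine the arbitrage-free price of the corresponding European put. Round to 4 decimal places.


Answer: Put price = 0.0392

Derivation:
Put-call parity: C - P = S_0 * exp(-qT) - K * exp(-rT).
S_0 * exp(-qT) = 0.8500 * 1.00000000 = 0.85000000
K * exp(-rT) = 0.8100 * 0.99302444 = 0.80434980
P = C - S*exp(-qT) + K*exp(-rT)
P = 0.0849 - 0.85000000 + 0.80434980 = 0.0392


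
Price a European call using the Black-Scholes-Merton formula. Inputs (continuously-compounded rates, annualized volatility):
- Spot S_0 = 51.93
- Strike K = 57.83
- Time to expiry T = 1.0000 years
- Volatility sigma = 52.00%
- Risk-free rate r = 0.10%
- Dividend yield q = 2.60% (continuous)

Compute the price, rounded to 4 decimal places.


d1 = (ln(S/K) + (r - q + 0.5*sigma^2) * T) / (sigma * sqrt(T)) = 0.00497882
d2 = d1 - sigma * sqrt(T) = -0.51502118
exp(-rT) = 0.99900050; exp(-qT) = 0.97433509
C = S_0 * exp(-qT) * N(d1) - K * exp(-rT) * N(d2)
N(d1) = 0.50198625; N(d2) = 0.30326911
C = 51.9300 * 0.97433509 * 0.50198625 - 57.8300 * 0.99900050 * 0.30326911 = 7.8786

Answer: Price = 7.8786


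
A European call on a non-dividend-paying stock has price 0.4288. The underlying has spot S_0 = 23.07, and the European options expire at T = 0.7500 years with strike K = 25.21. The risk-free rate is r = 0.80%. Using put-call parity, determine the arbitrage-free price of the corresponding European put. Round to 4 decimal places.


Answer: Put price = 2.4180

Derivation:
Put-call parity: C - P = S_0 * exp(-qT) - K * exp(-rT).
S_0 * exp(-qT) = 23.0700 * 1.00000000 = 23.07000000
K * exp(-rT) = 25.2100 * 0.99401796 = 25.05919287
P = C - S*exp(-qT) + K*exp(-rT)
P = 0.4288 - 23.07000000 + 25.05919287 = 2.4180


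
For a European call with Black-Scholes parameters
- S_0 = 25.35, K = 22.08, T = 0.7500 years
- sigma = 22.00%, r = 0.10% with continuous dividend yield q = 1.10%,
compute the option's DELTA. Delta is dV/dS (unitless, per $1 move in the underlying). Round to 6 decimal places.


Answer: Delta = 0.776102

Derivation:
d1 = 0.7807691845; d2 = 0.5902435957
phi(d1) = 0.2941284233; exp(-qT) = 0.9917839379; exp(-rT) = 0.9992502812
N(d1) = 0.7825308694
Delta = exp(-qT) * N(d1) = 0.9917839379 * 0.7825308694 = 0.776102


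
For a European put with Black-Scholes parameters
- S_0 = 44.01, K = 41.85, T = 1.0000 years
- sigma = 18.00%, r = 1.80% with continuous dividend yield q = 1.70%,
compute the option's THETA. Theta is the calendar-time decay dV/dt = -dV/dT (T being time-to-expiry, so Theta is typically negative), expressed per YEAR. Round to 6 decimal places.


d1 = 0.3751393549; d2 = 0.1951393549
phi(d1) = 0.3718356583; exp(-qT) = 0.9831436846; exp(-rT) = 0.9821610324
Theta = -S*exp(-qT)*phi(d1)*sigma/(2*sqrt(T)) + r*K*exp(-rT)*N(-d2) - q*S*exp(-qT)*N(-d1)
N(-d1) = 0.3537784148; N(-d2) = 0.4226419270; sqrt(T) = 1.0000000000
Term 1 = -44.0100 * 0.9831436846 * 0.3718356583 * 0.1800 / (2 * 1.0000000000) = -1.4479778126
Term 2 = 0.0180 * 41.8500 * 0.9821610324 * 0.4226419270 = 0.3126966615
Term 3 = -0.0170 * 44.0100 * 0.9831436846 * 0.3537784148 = -0.2602247592
Theta = -1.4479778126 + (0.3126966615) + (-0.2602247592) = -1.395506

Answer: Theta = -1.395506


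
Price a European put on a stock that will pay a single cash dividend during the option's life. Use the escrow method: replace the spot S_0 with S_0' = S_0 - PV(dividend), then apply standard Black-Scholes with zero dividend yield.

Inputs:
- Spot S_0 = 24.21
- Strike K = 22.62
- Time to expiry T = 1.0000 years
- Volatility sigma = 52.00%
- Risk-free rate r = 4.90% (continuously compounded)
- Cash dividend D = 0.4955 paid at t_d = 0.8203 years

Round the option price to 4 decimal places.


Answer: Price = 3.6245

Derivation:
PV(D) = D * exp(-r * t_d) = 0.4955 * 0.96060239 = 0.47597849
S_0' = S_0 - PV(D) = 24.2100 - 0.47597849 = 23.73402151
d1 = (ln(S_0'/K) + (r + sigma^2/2)*T) / (sigma*sqrt(T)) = 0.44668280
d2 = d1 - sigma*sqrt(T) = -0.07331720
exp(-rT) = 0.95218113
N(-d1) = 0.32755205; N(-d2) = 0.52922315
P = K * exp(-rT) * N(-d2) - S_0' * N(-d1) = 22.6200 * 0.95218113 * 0.52922315 - 23.73402151 * 0.32755205 = 3.6245


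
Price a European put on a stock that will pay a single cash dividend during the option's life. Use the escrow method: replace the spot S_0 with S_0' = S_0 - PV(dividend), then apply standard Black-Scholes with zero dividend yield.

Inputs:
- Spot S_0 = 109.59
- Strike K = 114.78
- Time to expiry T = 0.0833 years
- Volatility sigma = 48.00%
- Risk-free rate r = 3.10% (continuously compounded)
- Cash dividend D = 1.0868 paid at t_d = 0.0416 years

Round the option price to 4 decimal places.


PV(D) = D * exp(-r * t_d) = 1.0868 * 0.99871123 = 1.08539937
S_0' = S_0 - PV(D) = 109.5900 - 1.08539937 = 108.50460063
d1 = (ln(S_0'/K) + (r + sigma^2/2)*T) / (sigma*sqrt(T)) = -0.31793980
d2 = d1 - sigma*sqrt(T) = -0.45647614
exp(-rT) = 0.99742103
N(-d1) = 0.62473470; N(-d2) = 0.67597619
P = K * exp(-rT) * N(-d2) - S_0' * N(-d1) = 114.7800 * 0.99742103 * 0.67597619 - 108.50460063 * 0.62473470 = 9.6019

Answer: Price = 9.6019


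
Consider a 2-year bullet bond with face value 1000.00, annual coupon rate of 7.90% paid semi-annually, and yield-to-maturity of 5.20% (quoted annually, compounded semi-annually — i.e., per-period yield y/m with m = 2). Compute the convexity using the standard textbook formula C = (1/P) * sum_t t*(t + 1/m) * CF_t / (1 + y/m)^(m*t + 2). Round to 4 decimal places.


Answer: Convexity = 4.4083

Derivation:
Coupon per period c = face * coupon_rate / m = 39.500000
Periods per year m = 2; per-period yield y/m = 0.026000
Number of cashflows N = 4
Cashflows (t years, CF_t, discount factor 1/(1+y/m)^(m*t), PV):
  t = 0.5000: CF_t = 39.500000, DF = 0.974659, PV = 38.499025
  t = 1.0000: CF_t = 39.500000, DF = 0.949960, PV = 37.523417
  t = 1.5000: CF_t = 39.500000, DF = 0.925887, PV = 36.572531
  t = 2.0000: CF_t = 1039.500000, DF = 0.902424, PV = 938.069575
Price P = sum_t PV_t = 1050.664548
Convexity numerator sum_t t*(t + 1/m) * CF_t / (1+y/m)^(m*t + 2):
  t = 0.5000: term = 18.286265
  t = 1.0000: term = 53.468612
  t = 1.5000: term = 104.227314
  t = 2.0000: term = 4455.642454
Convexity = (1/P) * sum = 4631.624646 / 1050.664548 = 4.408281


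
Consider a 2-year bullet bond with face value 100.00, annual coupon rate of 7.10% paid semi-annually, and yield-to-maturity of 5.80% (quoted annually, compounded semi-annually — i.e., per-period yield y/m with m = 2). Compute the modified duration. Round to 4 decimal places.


Answer: Modified duration = 1.8473

Derivation:
Coupon per period c = face * coupon_rate / m = 3.550000
Periods per year m = 2; per-period yield y/m = 0.029000
Number of cashflows N = 4
Cashflows (t years, CF_t, discount factor 1/(1+y/m)^(m*t), PV):
  t = 0.5000: CF_t = 3.550000, DF = 0.971817, PV = 3.449951
  t = 1.0000: CF_t = 3.550000, DF = 0.944429, PV = 3.352722
  t = 1.5000: CF_t = 3.550000, DF = 0.917812, PV = 3.258234
  t = 2.0000: CF_t = 103.550000, DF = 0.891946, PV = 92.360995
Price P = sum_t PV_t = 102.421903
First compute Macaulay numerator sum_t t * PV_t:
  t * PV_t at t = 0.5000: 1.724976
  t * PV_t at t = 1.0000: 3.352722
  t * PV_t at t = 1.5000: 4.887351
  t * PV_t at t = 2.0000: 184.721991
Macaulay duration D = 194.687039 / 102.421903 = 1.900834
Modified duration = D / (1 + y/m) = 1.900834 / (1 + 0.029000) = 1.847263


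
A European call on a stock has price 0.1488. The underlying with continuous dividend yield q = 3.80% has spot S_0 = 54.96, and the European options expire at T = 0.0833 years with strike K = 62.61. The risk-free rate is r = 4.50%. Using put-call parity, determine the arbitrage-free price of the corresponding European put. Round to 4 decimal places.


Put-call parity: C - P = S_0 * exp(-qT) - K * exp(-rT).
S_0 * exp(-qT) = 54.9600 * 0.99683960 = 54.78630467
K * exp(-rT) = 62.6100 * 0.99625852 = 62.37574574
P = C - S*exp(-qT) + K*exp(-rT)
P = 0.1488 - 54.78630467 + 62.37574574 = 7.7382

Answer: Put price = 7.7382


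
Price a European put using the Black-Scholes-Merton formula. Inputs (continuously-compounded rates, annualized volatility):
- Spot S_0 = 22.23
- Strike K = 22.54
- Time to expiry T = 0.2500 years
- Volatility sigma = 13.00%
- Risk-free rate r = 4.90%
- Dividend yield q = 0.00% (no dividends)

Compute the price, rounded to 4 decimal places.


Answer: Price = 0.5948

Derivation:
d1 = (ln(S/K) + (r - q + 0.5*sigma^2) * T) / (sigma * sqrt(T)) = 0.00790337
d2 = d1 - sigma * sqrt(T) = -0.05709663
exp(-rT) = 0.98782473; exp(-qT) = 1.00000000
P = K * exp(-rT) * N(-d2) - S_0 * exp(-qT) * N(-d1)
N(-d1) = 0.49684704; N(-d2) = 0.52276589
P = 22.5400 * 0.98782473 * 0.52276589 - 22.2300 * 1.00000000 * 0.49684704 = 0.5948


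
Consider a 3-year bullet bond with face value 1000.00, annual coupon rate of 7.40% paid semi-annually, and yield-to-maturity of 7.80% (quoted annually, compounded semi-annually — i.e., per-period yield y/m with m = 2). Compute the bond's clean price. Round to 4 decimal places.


Coupon per period c = face * coupon_rate / m = 37.000000
Periods per year m = 2; per-period yield y/m = 0.039000
Number of cashflows N = 6
Cashflows (t years, CF_t, discount factor 1/(1+y/m)^(m*t), PV):
  t = 0.5000: CF_t = 37.000000, DF = 0.962464, PV = 35.611165
  t = 1.0000: CF_t = 37.000000, DF = 0.926337, PV = 34.274461
  t = 1.5000: CF_t = 37.000000, DF = 0.891566, PV = 32.987931
  t = 2.0000: CF_t = 37.000000, DF = 0.858100, PV = 31.749693
  t = 2.5000: CF_t = 37.000000, DF = 0.825890, PV = 30.557934
  t = 3.0000: CF_t = 1037.000000, DF = 0.794889, PV = 824.300325
Price P = sum_t PV_t = 989.481509

Answer: Price = 989.4815


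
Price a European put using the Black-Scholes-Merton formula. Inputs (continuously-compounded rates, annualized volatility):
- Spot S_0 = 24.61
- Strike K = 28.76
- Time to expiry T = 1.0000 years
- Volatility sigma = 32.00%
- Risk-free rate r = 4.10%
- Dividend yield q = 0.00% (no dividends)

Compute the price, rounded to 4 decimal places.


d1 = (ln(S/K) + (r - q + 0.5*sigma^2) * T) / (sigma * sqrt(T)) = -0.19885209
d2 = d1 - sigma * sqrt(T) = -0.51885209
exp(-rT) = 0.95982913; exp(-qT) = 1.00000000
P = K * exp(-rT) * N(-d2) - S_0 * exp(-qT) * N(-d1)
N(-d1) = 0.57881078; N(-d2) = 0.69806805
P = 28.7600 * 0.95982913 * 0.69806805 - 24.6100 * 1.00000000 * 0.57881078 = 5.0254

Answer: Price = 5.0254


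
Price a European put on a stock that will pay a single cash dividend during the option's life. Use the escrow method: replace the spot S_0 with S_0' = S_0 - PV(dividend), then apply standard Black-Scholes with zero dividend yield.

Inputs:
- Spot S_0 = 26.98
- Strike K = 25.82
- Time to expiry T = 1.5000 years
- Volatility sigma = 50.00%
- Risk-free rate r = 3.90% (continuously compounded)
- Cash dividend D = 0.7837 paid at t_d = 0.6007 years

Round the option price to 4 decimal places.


Answer: Price = 5.1934

Derivation:
PV(D) = D * exp(-r * t_d) = 0.7837 * 0.97684499 = 0.76555342
S_0' = S_0 - PV(D) = 26.9800 - 0.76555342 = 26.21444658
d1 = (ln(S_0'/K) + (r + sigma^2/2)*T) / (sigma*sqrt(T)) = 0.42647457
d2 = d1 - sigma*sqrt(T) = -0.18589787
exp(-rT) = 0.94317824
N(-d1) = 0.33488104; N(-d2) = 0.57373757
P = K * exp(-rT) * N(-d2) - S_0' * N(-d1) = 25.8200 * 0.94317824 * 0.57373757 - 26.21444658 * 0.33488104 = 5.1934


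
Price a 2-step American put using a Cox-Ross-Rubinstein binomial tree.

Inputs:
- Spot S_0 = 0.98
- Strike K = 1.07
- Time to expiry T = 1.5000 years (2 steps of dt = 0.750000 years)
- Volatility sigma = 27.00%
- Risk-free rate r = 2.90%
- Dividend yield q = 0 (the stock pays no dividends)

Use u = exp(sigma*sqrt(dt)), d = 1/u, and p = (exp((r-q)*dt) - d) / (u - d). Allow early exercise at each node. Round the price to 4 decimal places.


Answer: Price = V(0,0) = 0.1689

Derivation:
dt = T/N = 0.750000
u = exp(sigma*sqrt(dt)) = 1.263426; d = 1/u = 0.791499
p = (exp((r-q)*dt) - d) / (u - d) = 0.488401
Discount per step: exp(-r*dt) = 0.978485
Stock lattice S(k, i) with i counting down-moves:
  k=0: S(0,0) = 0.9800
  k=1: S(1,0) = 1.2382; S(1,1) = 0.7757
  k=2: S(2,0) = 1.5643; S(2,1) = 0.9800; S(2,2) = 0.6139
Terminal payoffs V(N, i) = max(K - S_T, 0):
  V(2,0) = 0.000000; V(2,1) = 0.090000; V(2,2) = 0.456059
Backward induction: V(k, i) = exp(-r*dt) * [p * V(k+1, i) + (1-p) * V(k+1, i+1)]; then take max(V_cont, immediate exercise) for American.
  V(1,0) = exp(-r*dt) * [p*0.000000 + (1-p)*0.090000] = 0.045053; exercise = 0.000000; V(1,0) = max -> 0.045053
  V(1,1) = exp(-r*dt) * [p*0.090000 + (1-p)*0.456059] = 0.271310; exercise = 0.294331; V(1,1) = max -> 0.294331
  V(0,0) = exp(-r*dt) * [p*0.045053 + (1-p)*0.294331] = 0.168870; exercise = 0.090000; V(0,0) = max -> 0.168870


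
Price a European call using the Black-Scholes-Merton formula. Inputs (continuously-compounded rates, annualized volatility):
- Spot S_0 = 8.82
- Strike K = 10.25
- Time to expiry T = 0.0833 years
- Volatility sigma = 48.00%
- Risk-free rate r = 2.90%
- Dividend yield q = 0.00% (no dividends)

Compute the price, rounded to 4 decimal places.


Answer: Price = 0.0961

Derivation:
d1 = (ln(S/K) + (r - q + 0.5*sigma^2) * T) / (sigma * sqrt(T)) = -0.99788955
d2 = d1 - sigma * sqrt(T) = -1.13642590
exp(-rT) = 0.99758722; exp(-qT) = 1.00000000
C = S_0 * exp(-qT) * N(d1) - K * exp(-rT) * N(d2)
N(d1) = 0.15916646; N(d2) = 0.12788918
C = 8.8200 * 1.00000000 * 0.15916646 - 10.2500 * 0.99758722 * 0.12788918 = 0.0961


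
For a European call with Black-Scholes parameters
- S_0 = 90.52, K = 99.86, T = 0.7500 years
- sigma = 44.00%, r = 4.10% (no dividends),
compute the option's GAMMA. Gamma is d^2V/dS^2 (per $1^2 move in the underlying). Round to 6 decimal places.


Answer: Gamma = 0.011565

Derivation:
d1 = 0.0135194850; d2 = -0.3675316926
phi(d1) = 0.3989058234; exp(-qT) = 1.0000000000; exp(-rT) = 0.9697179723
Gamma = exp(-qT) * phi(d1) / (S * sigma * sqrt(T)) = 1.0000000000 * 0.3989058234 / (90.5200 * 0.4400 * 0.8660254038) = 0.011565


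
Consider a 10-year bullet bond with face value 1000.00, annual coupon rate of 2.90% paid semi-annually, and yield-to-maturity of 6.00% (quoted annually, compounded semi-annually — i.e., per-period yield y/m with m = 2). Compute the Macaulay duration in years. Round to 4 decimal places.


Coupon per period c = face * coupon_rate / m = 14.500000
Periods per year m = 2; per-period yield y/m = 0.030000
Number of cashflows N = 20
Cashflows (t years, CF_t, discount factor 1/(1+y/m)^(m*t), PV):
  t = 0.5000: CF_t = 14.500000, DF = 0.970874, PV = 14.077670
  t = 1.0000: CF_t = 14.500000, DF = 0.942596, PV = 13.667641
  t = 1.5000: CF_t = 14.500000, DF = 0.915142, PV = 13.269554
  t = 2.0000: CF_t = 14.500000, DF = 0.888487, PV = 12.883062
  t = 2.5000: CF_t = 14.500000, DF = 0.862609, PV = 12.507827
  t = 3.0000: CF_t = 14.500000, DF = 0.837484, PV = 12.143522
  t = 3.5000: CF_t = 14.500000, DF = 0.813092, PV = 11.789827
  t = 4.0000: CF_t = 14.500000, DF = 0.789409, PV = 11.446434
  t = 4.5000: CF_t = 14.500000, DF = 0.766417, PV = 11.113043
  t = 5.0000: CF_t = 14.500000, DF = 0.744094, PV = 10.789362
  t = 5.5000: CF_t = 14.500000, DF = 0.722421, PV = 10.475109
  t = 6.0000: CF_t = 14.500000, DF = 0.701380, PV = 10.170008
  t = 6.5000: CF_t = 14.500000, DF = 0.680951, PV = 9.873794
  t = 7.0000: CF_t = 14.500000, DF = 0.661118, PV = 9.586208
  t = 7.5000: CF_t = 14.500000, DF = 0.641862, PV = 9.306998
  t = 8.0000: CF_t = 14.500000, DF = 0.623167, PV = 9.035921
  t = 8.5000: CF_t = 14.500000, DF = 0.605016, PV = 8.772738
  t = 9.0000: CF_t = 14.500000, DF = 0.587395, PV = 8.517222
  t = 9.5000: CF_t = 14.500000, DF = 0.570286, PV = 8.269147
  t = 10.0000: CF_t = 1014.500000, DF = 0.553676, PV = 561.704053
Price P = sum_t PV_t = 769.399140
Macaulay numerator sum_t t * PV_t:
  t * PV_t at t = 0.5000: 7.038835
  t * PV_t at t = 1.0000: 13.667641
  t * PV_t at t = 1.5000: 19.904331
  t * PV_t at t = 2.0000: 25.766124
  t * PV_t at t = 2.5000: 31.269568
  t * PV_t at t = 3.0000: 36.430565
  t * PV_t at t = 3.5000: 41.264394
  t * PV_t at t = 4.0000: 45.785736
  t * PV_t at t = 4.5000: 50.008692
  t * PV_t at t = 5.0000: 53.946809
  t * PV_t at t = 5.5000: 57.613097
  t * PV_t at t = 6.0000: 61.020050
  t * PV_t at t = 6.5000: 64.179664
  t * PV_t at t = 7.0000: 67.103457
  t * PV_t at t = 7.5000: 69.802487
  t * PV_t at t = 8.0000: 72.287365
  t * PV_t at t = 8.5000: 74.568277
  t * PV_t at t = 9.0000: 76.654996
  t * PV_t at t = 9.5000: 78.556900
  t * PV_t at t = 10.0000: 5617.040526
Macaulay duration D = (sum_t t * PV_t) / P = 6563.909514 / 769.399140 = 8.531215

Answer: Macaulay duration = 8.5312 years


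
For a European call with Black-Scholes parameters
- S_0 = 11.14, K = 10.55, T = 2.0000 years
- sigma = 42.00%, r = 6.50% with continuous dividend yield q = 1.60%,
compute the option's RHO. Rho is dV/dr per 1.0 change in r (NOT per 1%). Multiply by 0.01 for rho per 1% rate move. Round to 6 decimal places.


d1 = 0.5535911624; d2 = -0.0403785337
phi(d1) = 0.3422649546; exp(-qT) = 0.9685065821; exp(-rT) = 0.8780954309
N(d2) = 0.4838956719
Rho = K*T*exp(-rT)*N(d2) = 10.5500 * 2.0000 * 0.8780954309 * 0.4838956719 = 8.965529

Answer: Rho = 8.965529


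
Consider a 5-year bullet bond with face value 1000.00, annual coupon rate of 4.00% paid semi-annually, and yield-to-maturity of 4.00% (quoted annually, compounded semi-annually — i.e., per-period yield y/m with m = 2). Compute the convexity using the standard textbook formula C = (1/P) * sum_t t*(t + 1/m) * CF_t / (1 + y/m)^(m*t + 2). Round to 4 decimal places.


Coupon per period c = face * coupon_rate / m = 20.000000
Periods per year m = 2; per-period yield y/m = 0.020000
Number of cashflows N = 10
Cashflows (t years, CF_t, discount factor 1/(1+y/m)^(m*t), PV):
  t = 0.5000: CF_t = 20.000000, DF = 0.980392, PV = 19.607843
  t = 1.0000: CF_t = 20.000000, DF = 0.961169, PV = 19.223376
  t = 1.5000: CF_t = 20.000000, DF = 0.942322, PV = 18.846447
  t = 2.0000: CF_t = 20.000000, DF = 0.923845, PV = 18.476909
  t = 2.5000: CF_t = 20.000000, DF = 0.905731, PV = 18.114616
  t = 3.0000: CF_t = 20.000000, DF = 0.887971, PV = 17.759428
  t = 3.5000: CF_t = 20.000000, DF = 0.870560, PV = 17.411204
  t = 4.0000: CF_t = 20.000000, DF = 0.853490, PV = 17.069807
  t = 4.5000: CF_t = 20.000000, DF = 0.836755, PV = 16.735105
  t = 5.0000: CF_t = 1020.000000, DF = 0.820348, PV = 836.755266
Price P = sum_t PV_t = 1000.000000
Convexity numerator sum_t t*(t + 1/m) * CF_t / (1+y/m)^(m*t + 2):
  t = 0.5000: term = 9.423223
  t = 1.0000: term = 27.715363
  t = 1.5000: term = 54.343849
  t = 2.0000: term = 88.797138
  t = 2.5000: term = 130.584027
  t = 3.0000: term = 179.232978
  t = 3.5000: term = 234.291474
  t = 4.0000: term = 295.325388
  t = 4.5000: term = 361.918368
  t = 5.0000: term = 22117.233575
Convexity = (1/P) * sum = 23498.865383 / 1000.000000 = 23.498865

Answer: Convexity = 23.4989


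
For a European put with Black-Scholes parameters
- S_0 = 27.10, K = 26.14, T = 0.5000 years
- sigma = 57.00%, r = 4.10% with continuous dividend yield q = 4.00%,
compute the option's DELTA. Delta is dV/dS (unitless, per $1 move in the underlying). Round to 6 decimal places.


d1 = 0.2922510031; d2 = -0.1107998621
phi(d1) = 0.3822639816; exp(-qT) = 0.9801986733; exp(-rT) = 0.9797086965
N(-d1) = 0.3850473590
Delta = -exp(-qT) * N(-d1) = -0.9801986733 * 0.3850473590 = -0.377423

Answer: Delta = -0.377423


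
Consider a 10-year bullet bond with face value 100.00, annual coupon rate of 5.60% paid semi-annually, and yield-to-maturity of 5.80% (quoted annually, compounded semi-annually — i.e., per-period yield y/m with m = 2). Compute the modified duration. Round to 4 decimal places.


Coupon per period c = face * coupon_rate / m = 2.800000
Periods per year m = 2; per-period yield y/m = 0.029000
Number of cashflows N = 20
Cashflows (t years, CF_t, discount factor 1/(1+y/m)^(m*t), PV):
  t = 0.5000: CF_t = 2.800000, DF = 0.971817, PV = 2.721088
  t = 1.0000: CF_t = 2.800000, DF = 0.944429, PV = 2.644401
  t = 1.5000: CF_t = 2.800000, DF = 0.917812, PV = 2.569874
  t = 2.0000: CF_t = 2.800000, DF = 0.891946, PV = 2.497448
  t = 2.5000: CF_t = 2.800000, DF = 0.866808, PV = 2.427064
  t = 3.0000: CF_t = 2.800000, DF = 0.842379, PV = 2.358662
  t = 3.5000: CF_t = 2.800000, DF = 0.818639, PV = 2.292189
  t = 4.0000: CF_t = 2.800000, DF = 0.795567, PV = 2.227589
  t = 4.5000: CF_t = 2.800000, DF = 0.773146, PV = 2.164809
  t = 5.0000: CF_t = 2.800000, DF = 0.751357, PV = 2.103799
  t = 5.5000: CF_t = 2.800000, DF = 0.730182, PV = 2.044508
  t = 6.0000: CF_t = 2.800000, DF = 0.709603, PV = 1.986889
  t = 6.5000: CF_t = 2.800000, DF = 0.689605, PV = 1.930893
  t = 7.0000: CF_t = 2.800000, DF = 0.670170, PV = 1.876475
  t = 7.5000: CF_t = 2.800000, DF = 0.651282, PV = 1.823591
  t = 8.0000: CF_t = 2.800000, DF = 0.632928, PV = 1.772197
  t = 8.5000: CF_t = 2.800000, DF = 0.615090, PV = 1.722252
  t = 9.0000: CF_t = 2.800000, DF = 0.597755, PV = 1.673714
  t = 9.5000: CF_t = 2.800000, DF = 0.580909, PV = 1.626544
  t = 10.0000: CF_t = 102.800000, DF = 0.564537, PV = 58.034416
Price P = sum_t PV_t = 98.498404
First compute Macaulay numerator sum_t t * PV_t:
  t * PV_t at t = 0.5000: 1.360544
  t * PV_t at t = 1.0000: 2.644401
  t * PV_t at t = 1.5000: 3.854812
  t * PV_t at t = 2.0000: 4.994897
  t * PV_t at t = 2.5000: 6.067659
  t * PV_t at t = 3.0000: 7.075987
  t * PV_t at t = 3.5000: 8.022661
  t * PV_t at t = 4.0000: 8.910355
  t * PV_t at t = 4.5000: 9.741642
  t * PV_t at t = 5.0000: 10.518996
  t * PV_t at t = 5.5000: 11.244796
  t * PV_t at t = 6.0000: 11.921332
  t * PV_t at t = 6.5000: 12.550803
  t * PV_t at t = 7.0000: 13.135325
  t * PV_t at t = 7.5000: 13.676932
  t * PV_t at t = 8.0000: 14.177577
  t * PV_t at t = 8.5000: 14.639141
  t * PV_t at t = 9.0000: 15.063427
  t * PV_t at t = 9.5000: 15.452171
  t * PV_t at t = 10.0000: 580.344161
Macaulay duration D = 765.397621 / 98.498404 = 7.770660
Modified duration = D / (1 + y/m) = 7.770660 / (1 + 0.029000) = 7.551662

Answer: Modified duration = 7.5517
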